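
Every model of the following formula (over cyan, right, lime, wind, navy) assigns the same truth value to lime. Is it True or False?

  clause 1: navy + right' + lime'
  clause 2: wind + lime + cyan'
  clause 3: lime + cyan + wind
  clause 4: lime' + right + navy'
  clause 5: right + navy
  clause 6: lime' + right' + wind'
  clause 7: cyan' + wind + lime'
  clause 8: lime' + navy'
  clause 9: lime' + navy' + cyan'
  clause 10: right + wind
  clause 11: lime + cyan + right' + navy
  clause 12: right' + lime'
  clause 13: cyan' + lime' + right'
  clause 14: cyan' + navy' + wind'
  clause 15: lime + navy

False

Suppose lime = 1.
Unit clause (navy') forces navy = 0.
Unit clause (right') forces right = 0.
That conflicts with the unit clause (right).
So every satisfying assignment has lime = False.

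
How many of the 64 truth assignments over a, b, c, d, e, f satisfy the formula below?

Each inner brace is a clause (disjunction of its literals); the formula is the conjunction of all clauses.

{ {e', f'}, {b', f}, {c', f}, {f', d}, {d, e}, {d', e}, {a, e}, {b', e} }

There are 2^6 = 64 truth assignments over (a, b, c, d, e, f).
Split on d. With d = 1, the clauses containing d are satisfied and d' drops from the rest; 2 of the 2^5 = 32 assignments to the other variables satisfy what remains.
With d = 0, by the same count on the reduced clause set, 2 assignments work.
(One model: a=F, b=F, c=F, d=F, e=T, f=F.)
Total: 2 + 2 = 4.

4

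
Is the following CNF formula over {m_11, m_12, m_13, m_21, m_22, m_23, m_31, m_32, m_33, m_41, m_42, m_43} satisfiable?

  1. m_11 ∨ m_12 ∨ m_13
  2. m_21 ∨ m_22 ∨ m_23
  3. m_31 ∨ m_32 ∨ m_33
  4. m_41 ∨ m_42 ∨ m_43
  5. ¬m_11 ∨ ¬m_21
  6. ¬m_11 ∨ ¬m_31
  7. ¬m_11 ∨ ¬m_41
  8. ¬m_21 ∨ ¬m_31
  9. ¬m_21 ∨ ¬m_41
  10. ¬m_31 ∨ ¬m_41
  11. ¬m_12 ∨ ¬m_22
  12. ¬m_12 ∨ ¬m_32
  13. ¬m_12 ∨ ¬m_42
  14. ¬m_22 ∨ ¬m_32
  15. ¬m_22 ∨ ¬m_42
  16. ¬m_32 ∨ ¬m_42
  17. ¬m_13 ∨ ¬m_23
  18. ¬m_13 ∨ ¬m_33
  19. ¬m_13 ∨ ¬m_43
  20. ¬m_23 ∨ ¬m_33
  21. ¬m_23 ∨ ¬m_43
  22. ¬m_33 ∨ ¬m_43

Unsatisfiable

Suppose m_11 = False.
Suppose m_12 = True.
(¬m_22) alone gives m_22 = False.
(¬m_32) alone gives m_32 = False.
(¬m_42) alone gives m_42 = False.
Suppose m_21 = True.
(¬m_31) alone gives m_31 = False.
(m_33) alone gives m_33 = True.
(¬m_41) alone gives m_41 = False.
(m_43) alone gives m_43 = True.
But (¬m_43) is also a unit clause — contradiction.
Undo m_21 and try m_21 = False.
(m_23) alone gives m_23 = True.
(¬m_13) alone gives m_13 = False.
(¬m_33) alone gives m_33 = False.
(m_31) alone gives m_31 = True.
(¬m_41) alone gives m_41 = False.
(m_43) alone gives m_43 = True.
But (¬m_43) is also a unit clause — contradiction.
Both values of m_21 lead to a conflict.
Undo m_12 and try m_12 = False.
(m_13) alone gives m_13 = True.
(¬m_23) alone gives m_23 = False.
(¬m_33) alone gives m_33 = False.
(¬m_43) alone gives m_43 = False.
Suppose m_21 = True.
(¬m_31) alone gives m_31 = False.
(m_32) alone gives m_32 = True.
(¬m_41) alone gives m_41 = False.
(m_42) alone gives m_42 = True.
But (¬m_42) is also a unit clause — contradiction.
Undo m_21 and try m_21 = False.
(m_22) alone gives m_22 = True.
(¬m_32) alone gives m_32 = False.
(m_31) alone gives m_31 = True.
(¬m_41) alone gives m_41 = False.
(m_42) alone gives m_42 = True.
But (¬m_42) is also a unit clause — contradiction.
Both values of m_21 lead to a conflict.
Both values of m_12 lead to a conflict.
Undo m_11 and try m_11 = True.
(¬m_21) alone gives m_21 = False.
(¬m_31) alone gives m_31 = False.
(¬m_41) alone gives m_41 = False.
Suppose m_22 = True.
(¬m_12) alone gives m_12 = False.
(¬m_32) alone gives m_32 = False.
(m_33) alone gives m_33 = True.
(¬m_42) alone gives m_42 = False.
(m_43) alone gives m_43 = True.
But (¬m_43) is also a unit clause — contradiction.
Undo m_22 and try m_22 = False.
(m_23) alone gives m_23 = True.
(¬m_13) alone gives m_13 = False.
(¬m_33) alone gives m_33 = False.
(m_32) alone gives m_32 = True.
(¬m_12) alone gives m_12 = False.
(¬m_42) alone gives m_42 = False.
(m_43) alone gives m_43 = True.
But (¬m_43) is also a unit clause — contradiction.
Both values of m_22 lead to a conflict.
Both values of m_11 lead to a conflict.
No assignment satisfies every clause.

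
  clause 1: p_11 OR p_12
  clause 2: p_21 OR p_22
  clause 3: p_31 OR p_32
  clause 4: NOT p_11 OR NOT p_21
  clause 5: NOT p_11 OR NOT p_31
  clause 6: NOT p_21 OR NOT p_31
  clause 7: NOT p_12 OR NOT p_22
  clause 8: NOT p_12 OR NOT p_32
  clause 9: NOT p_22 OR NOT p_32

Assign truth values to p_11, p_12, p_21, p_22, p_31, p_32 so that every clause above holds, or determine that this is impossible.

Suppose p_11 = true.
(NOT p_21) alone gives p_21 = false.
(p_22) alone gives p_22 = true.
(NOT p_31) alone gives p_31 = false.
(p_32) alone gives p_32 = true.
That conflicts with the unit clause (NOT p_32).
So p_11 must be the other value — set p_11 = false.
(p_12) alone gives p_12 = true.
(NOT p_22) alone gives p_22 = false.
(p_21) alone gives p_21 = true.
(NOT p_31) alone gives p_31 = false.
(p_32) alone gives p_32 = true.
That conflicts with the unit clause (NOT p_32).
Neither p_11 = true nor p_11 = false works.

UNSATISFIABLE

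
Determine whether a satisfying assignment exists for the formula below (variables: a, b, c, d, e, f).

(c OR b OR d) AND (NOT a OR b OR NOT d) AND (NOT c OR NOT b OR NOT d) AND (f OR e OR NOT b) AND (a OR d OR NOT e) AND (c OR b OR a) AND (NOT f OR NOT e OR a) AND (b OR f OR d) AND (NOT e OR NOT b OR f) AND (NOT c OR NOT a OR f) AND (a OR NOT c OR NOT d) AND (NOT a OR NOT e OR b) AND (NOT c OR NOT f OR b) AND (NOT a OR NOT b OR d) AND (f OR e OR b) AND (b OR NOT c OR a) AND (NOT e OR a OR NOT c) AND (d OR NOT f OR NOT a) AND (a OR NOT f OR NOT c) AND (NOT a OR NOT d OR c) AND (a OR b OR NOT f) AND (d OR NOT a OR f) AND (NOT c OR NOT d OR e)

Satisfiable

Try c = false.
Try b = true.
Try f = true.
Try e = false.
Try a = false.
No clause remains; d is free.
A satisfying assignment: a: false; b: true; c: false; d: false; e: false; f: true.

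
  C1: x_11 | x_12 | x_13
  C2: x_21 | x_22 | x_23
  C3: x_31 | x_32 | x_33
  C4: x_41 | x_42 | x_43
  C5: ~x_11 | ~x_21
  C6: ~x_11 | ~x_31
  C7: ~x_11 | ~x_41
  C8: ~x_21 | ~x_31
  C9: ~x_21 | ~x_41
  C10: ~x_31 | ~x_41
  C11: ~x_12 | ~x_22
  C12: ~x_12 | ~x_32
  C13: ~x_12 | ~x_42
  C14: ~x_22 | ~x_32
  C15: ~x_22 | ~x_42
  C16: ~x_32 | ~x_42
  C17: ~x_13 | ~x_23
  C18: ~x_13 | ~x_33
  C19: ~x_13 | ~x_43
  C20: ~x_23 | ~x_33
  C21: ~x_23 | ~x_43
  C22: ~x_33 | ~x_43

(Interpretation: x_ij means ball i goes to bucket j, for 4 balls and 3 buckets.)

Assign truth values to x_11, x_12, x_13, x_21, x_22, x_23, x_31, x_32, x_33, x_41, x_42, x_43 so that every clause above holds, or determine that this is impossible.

UNSATISFIABLE

Suppose x_11 = 0.
Suppose x_12 = 1.
The clause (~x_22) is unit, so x_22 = 0.
The clause (~x_32) is unit, so x_32 = 0.
The clause (~x_42) is unit, so x_42 = 0.
Suppose x_21 = 1.
The clause (~x_31) is unit, so x_31 = 0.
The clause (x_33) is unit, so x_33 = 1.
The clause (~x_41) is unit, so x_41 = 0.
The clause (x_43) is unit, so x_43 = 1.
But (~x_43) is also a unit clause — contradiction.
So x_21 must be the other value — set x_21 = 0.
The clause (x_23) is unit, so x_23 = 1.
The clause (~x_13) is unit, so x_13 = 0.
The clause (~x_33) is unit, so x_33 = 0.
The clause (x_31) is unit, so x_31 = 1.
The clause (~x_41) is unit, so x_41 = 0.
The clause (x_43) is unit, so x_43 = 1.
But (~x_43) is also a unit clause — contradiction.
Both values of x_21 lead to a conflict.
So x_12 must be the other value — set x_12 = 0.
The clause (x_13) is unit, so x_13 = 1.
The clause (~x_23) is unit, so x_23 = 0.
The clause (~x_33) is unit, so x_33 = 0.
The clause (~x_43) is unit, so x_43 = 0.
Suppose x_21 = 1.
The clause (~x_31) is unit, so x_31 = 0.
The clause (x_32) is unit, so x_32 = 1.
The clause (~x_41) is unit, so x_41 = 0.
The clause (x_42) is unit, so x_42 = 1.
But (~x_42) is also a unit clause — contradiction.
So x_21 must be the other value — set x_21 = 0.
The clause (x_22) is unit, so x_22 = 1.
The clause (~x_32) is unit, so x_32 = 0.
The clause (x_31) is unit, so x_31 = 1.
The clause (~x_41) is unit, so x_41 = 0.
The clause (x_42) is unit, so x_42 = 1.
But (~x_42) is also a unit clause — contradiction.
Both values of x_21 lead to a conflict.
Both values of x_12 lead to a conflict.
So x_11 must be the other value — set x_11 = 1.
The clause (~x_21) is unit, so x_21 = 0.
The clause (~x_31) is unit, so x_31 = 0.
The clause (~x_41) is unit, so x_41 = 0.
Suppose x_22 = 1.
The clause (~x_12) is unit, so x_12 = 0.
The clause (~x_32) is unit, so x_32 = 0.
The clause (x_33) is unit, so x_33 = 1.
The clause (~x_42) is unit, so x_42 = 0.
The clause (x_43) is unit, so x_43 = 1.
But (~x_43) is also a unit clause — contradiction.
So x_22 must be the other value — set x_22 = 0.
The clause (x_23) is unit, so x_23 = 1.
The clause (~x_13) is unit, so x_13 = 0.
The clause (~x_33) is unit, so x_33 = 0.
The clause (x_32) is unit, so x_32 = 1.
The clause (~x_12) is unit, so x_12 = 0.
The clause (~x_42) is unit, so x_42 = 0.
The clause (x_43) is unit, so x_43 = 1.
But (~x_43) is also a unit clause — contradiction.
Both values of x_22 lead to a conflict.
Both values of x_11 lead to a conflict.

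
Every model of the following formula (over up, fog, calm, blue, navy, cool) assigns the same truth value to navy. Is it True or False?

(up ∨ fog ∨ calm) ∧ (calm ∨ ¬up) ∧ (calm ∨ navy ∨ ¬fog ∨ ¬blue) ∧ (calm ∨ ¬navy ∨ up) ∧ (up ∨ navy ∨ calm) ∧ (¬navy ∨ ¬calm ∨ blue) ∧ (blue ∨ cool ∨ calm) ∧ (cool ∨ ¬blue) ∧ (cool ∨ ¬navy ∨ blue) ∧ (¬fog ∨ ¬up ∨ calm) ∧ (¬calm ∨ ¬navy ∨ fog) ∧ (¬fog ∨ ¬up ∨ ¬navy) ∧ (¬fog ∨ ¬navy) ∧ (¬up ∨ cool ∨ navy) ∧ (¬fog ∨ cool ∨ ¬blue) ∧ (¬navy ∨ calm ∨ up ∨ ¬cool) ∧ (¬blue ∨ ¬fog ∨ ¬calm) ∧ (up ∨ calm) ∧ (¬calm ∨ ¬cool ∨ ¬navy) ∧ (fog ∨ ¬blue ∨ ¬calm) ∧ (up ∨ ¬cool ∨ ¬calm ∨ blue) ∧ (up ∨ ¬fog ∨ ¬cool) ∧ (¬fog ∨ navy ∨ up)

False

Suppose navy = True.
The clause (¬fog) is unit, so fog = False.
The clause (¬calm) is unit, so calm = False.
The clause (up) is unit, so up = True.
Now (¬up) is unsatisfied and unit — conflict.
So every satisfying assignment has navy = False.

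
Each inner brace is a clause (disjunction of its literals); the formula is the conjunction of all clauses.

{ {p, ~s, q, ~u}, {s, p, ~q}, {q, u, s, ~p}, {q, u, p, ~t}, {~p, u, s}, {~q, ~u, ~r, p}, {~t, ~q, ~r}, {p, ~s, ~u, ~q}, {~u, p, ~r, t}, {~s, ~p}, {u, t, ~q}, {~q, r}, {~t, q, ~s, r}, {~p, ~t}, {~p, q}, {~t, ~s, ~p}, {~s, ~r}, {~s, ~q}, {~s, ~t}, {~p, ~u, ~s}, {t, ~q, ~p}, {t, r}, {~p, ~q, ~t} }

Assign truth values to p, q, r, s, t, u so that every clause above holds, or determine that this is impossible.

p ↦ 0,  q ↦ 0,  r ↦ 1,  s ↦ 0,  t ↦ 0,  u ↦ 0

Case s = 0:
Case p = 0:
Unit clause (~q) forces q = 0.
Case u = 0:
Unit clause (~t) forces t = 0.
Unit clause (r) forces r = 1.
This assignment satisfies each clause.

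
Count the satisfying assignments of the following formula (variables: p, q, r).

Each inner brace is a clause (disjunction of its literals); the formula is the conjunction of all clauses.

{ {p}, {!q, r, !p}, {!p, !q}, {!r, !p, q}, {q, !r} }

1

There are 2^3 = 8 truth assignments over (p, q, r).
Check each against the 5 clauses (columns in the order p, q, r):
  F F F  ✗ fails (p)
  F F T  ✗ fails (p)
  F T F  ✗ fails (p)
  F T T  ✗ fails (p)
  T F F  ✓ satisfies all
  T F T  ✗ fails (!r || !p || q)
  T T F  ✗ fails (!q || r || !p)
  T T T  ✗ fails (!p || !q)
1 of the 8 rows is a model.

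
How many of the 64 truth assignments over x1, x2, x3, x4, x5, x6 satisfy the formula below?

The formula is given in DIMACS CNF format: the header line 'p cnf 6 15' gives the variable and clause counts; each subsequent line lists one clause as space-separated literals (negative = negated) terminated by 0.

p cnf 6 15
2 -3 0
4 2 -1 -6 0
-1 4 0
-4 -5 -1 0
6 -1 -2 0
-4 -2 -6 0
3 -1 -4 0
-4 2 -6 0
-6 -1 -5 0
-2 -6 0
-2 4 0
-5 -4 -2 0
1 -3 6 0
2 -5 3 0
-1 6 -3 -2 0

4

There are 2^6 = 64 truth assignments over (x1, x2, x3, x4, x5, x6).
Split on x4. With x4 = True, the clauses containing x4 are satisfied and ¬x4 drops from the rest; 2 of the 2^5 = 32 assignments to the other variables satisfy what remains.
With x4 = False, by the same count on the reduced clause set, 2 assignments work.
(One model: x1=F, x2=F, x3=F, x4=F, x5=F, x6=F.)
Total: 2 + 2 = 4.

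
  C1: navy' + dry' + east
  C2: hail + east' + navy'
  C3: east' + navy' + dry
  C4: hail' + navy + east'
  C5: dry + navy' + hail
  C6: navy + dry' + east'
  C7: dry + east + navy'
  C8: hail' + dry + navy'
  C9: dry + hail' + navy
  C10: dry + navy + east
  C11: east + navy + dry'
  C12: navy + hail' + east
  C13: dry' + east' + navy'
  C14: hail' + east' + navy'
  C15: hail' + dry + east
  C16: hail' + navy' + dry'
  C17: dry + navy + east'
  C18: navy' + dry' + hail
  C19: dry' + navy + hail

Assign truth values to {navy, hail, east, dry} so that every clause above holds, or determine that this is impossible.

UNSATISFIABLE

Suppose navy = 0.
Suppose hail = 0.
From the singleton clause (dry'), dry = 0.
From the singleton clause (east), east = 1.
But (east') is also a unit clause — contradiction.
That branch fails; take hail = 1 instead.
From the singleton clause (east'), east = 0.
But (east) is also a unit clause — contradiction.
Both values of hail lead to a conflict.
That branch fails; take navy = 1 instead.
Suppose dry = 0.
From the singleton clause (east'), east = 0.
But (east) is also a unit clause — contradiction.
That branch fails; take dry = 1 instead.
From the singleton clause (east), east = 1.
But (east') is also a unit clause — contradiction.
Both values of dry lead to a conflict.
Both values of navy lead to a conflict.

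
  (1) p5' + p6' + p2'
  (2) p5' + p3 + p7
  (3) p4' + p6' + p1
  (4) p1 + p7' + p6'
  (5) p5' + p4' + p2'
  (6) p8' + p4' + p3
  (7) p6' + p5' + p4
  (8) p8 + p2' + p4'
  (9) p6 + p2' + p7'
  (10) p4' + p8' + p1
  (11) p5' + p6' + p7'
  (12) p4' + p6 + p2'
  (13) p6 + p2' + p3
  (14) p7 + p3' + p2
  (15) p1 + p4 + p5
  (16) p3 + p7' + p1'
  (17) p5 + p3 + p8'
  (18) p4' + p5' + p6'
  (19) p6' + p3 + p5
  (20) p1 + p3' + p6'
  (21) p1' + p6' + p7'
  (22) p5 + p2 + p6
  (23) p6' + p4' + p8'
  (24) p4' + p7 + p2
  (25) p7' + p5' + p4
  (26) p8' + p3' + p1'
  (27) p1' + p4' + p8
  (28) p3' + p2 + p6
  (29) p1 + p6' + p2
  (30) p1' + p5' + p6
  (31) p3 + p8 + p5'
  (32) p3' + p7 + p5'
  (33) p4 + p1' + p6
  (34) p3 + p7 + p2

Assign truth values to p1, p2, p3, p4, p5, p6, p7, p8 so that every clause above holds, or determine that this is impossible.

Suppose p5 = 0.
Suppose p1 = 1.
Suppose p3 = 1.
The clause (p8') is unit, so p8 = 0.
The clause (p4') is unit, so p4 = 0.
The clause (p6) is unit, so p6 = 1.
The clause (p7') is unit, so p7 = 0.
The clause (p2) is unit, so p2 = 1.
All clauses are satisfied.

p1 ↦ 1; p2 ↦ 1; p3 ↦ 1; p4 ↦ 0; p5 ↦ 0; p6 ↦ 1; p7 ↦ 0; p8 ↦ 0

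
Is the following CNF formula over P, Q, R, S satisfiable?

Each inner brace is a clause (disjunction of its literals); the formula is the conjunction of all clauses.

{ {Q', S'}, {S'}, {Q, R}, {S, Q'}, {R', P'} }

From the singleton clause (S'), S = 0.
From the singleton clause (Q'), Q = 0.
From the singleton clause (R), R = 1.
From the singleton clause (P'), P = 0.
Every clause now holds.
A satisfying assignment: P ↦ 0, Q ↦ 0, R ↦ 1, S ↦ 0.

Yes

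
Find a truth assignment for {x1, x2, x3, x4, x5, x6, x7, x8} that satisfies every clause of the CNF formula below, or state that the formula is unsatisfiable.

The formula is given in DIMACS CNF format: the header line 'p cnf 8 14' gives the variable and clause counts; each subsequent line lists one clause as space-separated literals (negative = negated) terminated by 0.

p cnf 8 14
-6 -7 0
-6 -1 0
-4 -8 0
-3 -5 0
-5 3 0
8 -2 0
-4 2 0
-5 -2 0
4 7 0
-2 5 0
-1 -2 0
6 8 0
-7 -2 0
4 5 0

Suppose x6 = False.
From the singleton clause (x8), x8 = True.
From the singleton clause (¬x4), x4 = False.
From the singleton clause (x7), x7 = True.
From the singleton clause (¬x2), x2 = False.
From the singleton clause (x5), x5 = True.
From the singleton clause (¬x3), x3 = False.
Now (x3) is unsatisfied and unit — conflict.
Backtrack on x6: now try x6 = True.
From the singleton clause (¬x7), x7 = False.
From the singleton clause (¬x1), x1 = False.
From the singleton clause (x4), x4 = True.
From the singleton clause (¬x8), x8 = False.
From the singleton clause (¬x2), x2 = False.
Now (x2) is unsatisfied and unit — conflict.
Both values of x6 lead to a conflict.

UNSATISFIABLE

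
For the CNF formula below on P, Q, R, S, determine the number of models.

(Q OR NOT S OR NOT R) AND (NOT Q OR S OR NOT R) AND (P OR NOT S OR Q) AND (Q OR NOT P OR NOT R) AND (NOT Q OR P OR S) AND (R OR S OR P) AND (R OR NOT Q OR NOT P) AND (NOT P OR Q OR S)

5

There are 2^4 = 16 truth assignments over (P, Q, R, S).
Split on P. With P = true, the clauses containing P are satisfied and NOT P drops from the rest; 2 of the 2^3 = 8 assignments to the other variables satisfy what remains.
With P = false, by the same count on the reduced clause set, 3 assignments work.
(One model: P=F, Q=F, R=T, S=F.)
Total: 2 + 3 = 5.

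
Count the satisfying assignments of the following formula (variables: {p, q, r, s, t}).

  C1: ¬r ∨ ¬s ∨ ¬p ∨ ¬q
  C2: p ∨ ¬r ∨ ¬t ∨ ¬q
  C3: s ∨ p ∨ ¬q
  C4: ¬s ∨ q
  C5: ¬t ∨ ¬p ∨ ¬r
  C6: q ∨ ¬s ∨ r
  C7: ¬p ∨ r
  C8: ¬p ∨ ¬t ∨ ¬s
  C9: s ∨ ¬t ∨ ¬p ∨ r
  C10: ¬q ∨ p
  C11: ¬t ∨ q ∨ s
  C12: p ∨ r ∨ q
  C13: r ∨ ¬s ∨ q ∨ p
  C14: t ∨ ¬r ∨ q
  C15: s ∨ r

1

There are 2^5 = 32 truth assignments over (p, q, r, s, t).
Split on r. With r = True, the clauses containing r are satisfied and ¬r drops from the rest; 1 of the 2^4 = 16 assignments to the other variables satisfy what remains.
With r = False, by the same count on the reduced clause set, 0 assignments work.
Total: 1 + 0 = 1.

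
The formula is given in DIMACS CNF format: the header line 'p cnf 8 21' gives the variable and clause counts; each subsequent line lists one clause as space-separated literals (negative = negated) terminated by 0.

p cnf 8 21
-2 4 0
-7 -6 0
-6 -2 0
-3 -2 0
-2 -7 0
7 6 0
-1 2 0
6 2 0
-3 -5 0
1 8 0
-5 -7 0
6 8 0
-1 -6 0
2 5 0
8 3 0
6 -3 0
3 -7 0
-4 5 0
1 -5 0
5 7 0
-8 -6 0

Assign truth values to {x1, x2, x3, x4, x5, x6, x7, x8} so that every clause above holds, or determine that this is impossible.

UNSATISFIABLE

Try x2 = False.
From the singleton clause (¬x1), x1 = False.
From the singleton clause (x6), x6 = True.
From the singleton clause (¬x7), x7 = False.
From the singleton clause (x8), x8 = True.
Now (¬x8) is unsatisfied and unit — conflict.
Backtrack on x2: now try x2 = True.
From the singleton clause (x4), x4 = True.
From the singleton clause (¬x6), x6 = False.
From the singleton clause (¬x3), x3 = False.
From the singleton clause (¬x7), x7 = False.
Now (x7) is unsatisfied and unit — conflict.
Either choice for x2 ends in contradiction.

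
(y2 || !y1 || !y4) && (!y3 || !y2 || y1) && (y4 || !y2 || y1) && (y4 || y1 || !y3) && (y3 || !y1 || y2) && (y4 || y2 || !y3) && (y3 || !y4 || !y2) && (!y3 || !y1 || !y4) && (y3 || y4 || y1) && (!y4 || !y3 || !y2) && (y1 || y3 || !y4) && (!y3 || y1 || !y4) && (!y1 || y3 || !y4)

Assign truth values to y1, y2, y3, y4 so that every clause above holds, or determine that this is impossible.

y1=true,  y2=true,  y3=true,  y4=false

Case y2 = true:
Case y3 = true:
The clause (y1) is unit, so y1 = true.
The clause (!y4) is unit, so y4 = false.
All clauses are satisfied.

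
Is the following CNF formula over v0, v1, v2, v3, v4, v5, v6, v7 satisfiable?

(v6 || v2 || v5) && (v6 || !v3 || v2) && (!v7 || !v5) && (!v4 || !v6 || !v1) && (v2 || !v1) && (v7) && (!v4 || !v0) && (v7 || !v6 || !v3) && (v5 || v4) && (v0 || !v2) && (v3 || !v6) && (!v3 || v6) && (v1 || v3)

Yes

Unit clause (v7) forces v7 = true.
Unit clause (!v5) forces v5 = false.
Unit clause (v4) forces v4 = true.
Unit clause (!v0) forces v0 = false.
Unit clause (!v2) forces v2 = false.
Unit clause (v6) forces v6 = true.
Unit clause (!v1) forces v1 = false.
Unit clause (v3) forces v3 = true.
All clauses are satisfied.
A satisfying assignment: v0 ↦ false,  v1 ↦ false,  v2 ↦ false,  v3 ↦ true,  v4 ↦ true,  v5 ↦ false,  v6 ↦ true,  v7 ↦ true.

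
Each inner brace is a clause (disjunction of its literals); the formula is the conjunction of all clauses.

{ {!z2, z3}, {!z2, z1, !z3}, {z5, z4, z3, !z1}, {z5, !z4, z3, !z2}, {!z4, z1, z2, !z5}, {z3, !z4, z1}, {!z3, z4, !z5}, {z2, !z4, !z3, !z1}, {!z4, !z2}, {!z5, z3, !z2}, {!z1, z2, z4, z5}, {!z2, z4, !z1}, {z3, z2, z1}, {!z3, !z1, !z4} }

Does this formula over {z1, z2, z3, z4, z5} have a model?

Satisfiable

Suppose z2 = false.
Suppose z3 = true.
Suppose z4 = true.
Unit clause (!z1) forces z1 = false.
Unit clause (!z5) forces z5 = false.
This assignment satisfies each clause.
A satisfying assignment: z1=false,  z2=false,  z3=true,  z4=true,  z5=false.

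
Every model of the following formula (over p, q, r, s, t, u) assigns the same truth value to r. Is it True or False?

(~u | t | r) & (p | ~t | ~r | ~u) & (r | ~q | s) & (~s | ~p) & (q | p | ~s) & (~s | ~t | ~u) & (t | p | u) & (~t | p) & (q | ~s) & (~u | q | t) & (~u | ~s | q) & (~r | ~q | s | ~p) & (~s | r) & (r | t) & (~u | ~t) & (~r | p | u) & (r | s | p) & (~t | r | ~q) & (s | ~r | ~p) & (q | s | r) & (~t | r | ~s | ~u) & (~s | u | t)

Suppose r = 0.
From the singleton clause (~s), s = 0.
From the singleton clause (~q), q = 0.
But (q) is also a unit clause — contradiction.
So every satisfying assignment has r = True.

True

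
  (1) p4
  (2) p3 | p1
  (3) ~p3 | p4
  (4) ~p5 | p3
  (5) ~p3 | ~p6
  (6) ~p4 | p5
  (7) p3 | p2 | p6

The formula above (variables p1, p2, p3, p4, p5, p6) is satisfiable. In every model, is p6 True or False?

False

Suppose p6 = 1.
From the singleton clause (p4), p4 = 1.
From the singleton clause (~p3), p3 = 0.
From the singleton clause (p1), p1 = 1.
From the singleton clause (~p5), p5 = 0.
That conflicts with the unit clause (p5).
So every satisfying assignment has p6 = False.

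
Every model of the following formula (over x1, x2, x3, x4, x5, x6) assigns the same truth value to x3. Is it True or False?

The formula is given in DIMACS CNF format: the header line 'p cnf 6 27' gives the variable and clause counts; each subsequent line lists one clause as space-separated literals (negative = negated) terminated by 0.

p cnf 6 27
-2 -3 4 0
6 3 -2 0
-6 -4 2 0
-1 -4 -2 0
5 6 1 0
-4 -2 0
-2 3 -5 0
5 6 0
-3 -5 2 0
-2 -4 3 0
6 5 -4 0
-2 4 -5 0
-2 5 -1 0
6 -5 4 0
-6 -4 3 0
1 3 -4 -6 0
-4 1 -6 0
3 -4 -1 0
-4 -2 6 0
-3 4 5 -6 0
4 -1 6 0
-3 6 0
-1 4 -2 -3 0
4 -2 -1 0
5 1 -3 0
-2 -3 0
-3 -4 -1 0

Suppose x3 = True.
From the singleton clause (x6), x6 = True.
From the singleton clause (¬x2), x2 = False.
From the singleton clause (¬x4), x4 = False.
From the singleton clause (¬x5), x5 = False.
That conflicts with the unit clause (x5).
So every satisfying assignment has x3 = False.

False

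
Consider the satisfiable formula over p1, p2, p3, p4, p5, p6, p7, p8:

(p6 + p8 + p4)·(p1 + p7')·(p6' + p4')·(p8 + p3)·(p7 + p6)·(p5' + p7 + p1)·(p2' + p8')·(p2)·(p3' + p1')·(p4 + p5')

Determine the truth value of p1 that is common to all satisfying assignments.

Suppose p1 = 1.
The clause (p2) is unit, so p2 = 1.
The clause (p8') is unit, so p8 = 0.
The clause (p3) is unit, so p3 = 1.
Now (p3') is unsatisfied and unit — conflict.
So every satisfying assignment has p1 = False.

False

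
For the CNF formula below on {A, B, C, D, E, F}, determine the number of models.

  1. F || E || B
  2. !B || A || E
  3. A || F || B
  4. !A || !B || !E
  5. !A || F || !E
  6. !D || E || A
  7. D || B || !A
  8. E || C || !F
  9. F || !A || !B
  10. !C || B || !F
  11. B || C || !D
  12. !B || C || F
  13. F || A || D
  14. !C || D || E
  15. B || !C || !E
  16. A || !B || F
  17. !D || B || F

6

There are 2^6 = 64 truth assignments over (A, B, C, D, E, F).
Split on E. With E = true, the clauses containing E are satisfied and !E drops from the rest; 5 of the 2^5 = 32 assignments to the other variables satisfy what remains.
With E = false, by the same count on the reduced clause set, 1 assignment works.
(One model: A=F, B=F, C=F, D=F, E=T, F=T.)
Total: 5 + 1 = 6.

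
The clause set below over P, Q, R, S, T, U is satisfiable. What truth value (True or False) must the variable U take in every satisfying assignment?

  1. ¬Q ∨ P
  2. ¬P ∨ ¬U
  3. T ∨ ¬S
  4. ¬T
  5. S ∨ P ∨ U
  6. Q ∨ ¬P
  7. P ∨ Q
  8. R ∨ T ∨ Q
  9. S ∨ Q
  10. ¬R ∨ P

False

Suppose U = True.
The clause (¬P) is unit, so P = False.
The clause (¬Q) is unit, so Q = False.
That conflicts with the unit clause (Q).
So every satisfying assignment has U = False.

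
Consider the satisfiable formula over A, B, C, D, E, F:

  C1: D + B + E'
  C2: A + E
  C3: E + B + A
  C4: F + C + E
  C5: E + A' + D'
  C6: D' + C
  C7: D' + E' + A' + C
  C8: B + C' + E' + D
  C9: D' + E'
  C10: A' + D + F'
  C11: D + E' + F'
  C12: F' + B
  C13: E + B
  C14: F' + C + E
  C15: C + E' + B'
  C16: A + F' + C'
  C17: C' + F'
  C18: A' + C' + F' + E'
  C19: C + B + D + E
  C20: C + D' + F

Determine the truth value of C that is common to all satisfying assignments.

Suppose C = 0.
Unit clause (D') forces D = 0.
Case B = 1:
Unit clause (E') forces E = 0.
Unit clause (A) forces A = 1.
Unit clause (F) forces F = 1.
Now (F') is unsatisfied and unit — conflict.
Backtrack on B: now try B = 0.
Unit clause (E') forces E = 0.
Now (E) is unsatisfied and unit — conflict.
Both values of B lead to a conflict.
So every satisfying assignment has C = True.

True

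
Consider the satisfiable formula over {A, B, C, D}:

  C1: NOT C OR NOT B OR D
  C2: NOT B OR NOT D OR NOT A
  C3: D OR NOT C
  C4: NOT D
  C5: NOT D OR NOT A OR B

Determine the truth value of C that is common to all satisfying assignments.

Suppose C = true.
(D) alone gives D = true.
But (NOT D) is also a unit clause — contradiction.
So every satisfying assignment has C = False.

False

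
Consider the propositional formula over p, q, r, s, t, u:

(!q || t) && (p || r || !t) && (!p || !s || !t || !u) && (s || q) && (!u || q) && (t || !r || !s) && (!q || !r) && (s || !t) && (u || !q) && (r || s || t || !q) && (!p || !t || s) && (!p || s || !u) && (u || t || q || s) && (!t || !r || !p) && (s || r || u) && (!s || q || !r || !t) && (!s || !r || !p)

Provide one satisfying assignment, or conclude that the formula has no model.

Try q = false.
Unit clause (s) forces s = true.
Unit clause (!u) forces u = false.
Try t = true.
Unit clause (!r) forces r = false.
Unit clause (p) forces p = true.
This assignment satisfies each clause.

p ↦ true, q ↦ false, r ↦ false, s ↦ true, t ↦ true, u ↦ false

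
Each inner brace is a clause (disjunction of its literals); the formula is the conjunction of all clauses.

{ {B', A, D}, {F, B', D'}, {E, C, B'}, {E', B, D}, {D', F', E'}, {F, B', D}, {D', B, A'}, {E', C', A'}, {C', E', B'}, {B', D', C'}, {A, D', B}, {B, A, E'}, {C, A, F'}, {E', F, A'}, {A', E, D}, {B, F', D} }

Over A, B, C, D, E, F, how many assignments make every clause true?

There are 2^6 = 64 truth assignments over (A, B, C, D, E, F).
Split on C. With C = 1, the clauses containing C are satisfied and C' drops from the rest; 1 of the 2^5 = 32 assignments to the other variables satisfy what remains.
With C = 0, by the same count on the reduced clause set, 2 assignments work.
(One model: A=F, B=F, C=F, D=F, E=F, F=F.)
Total: 1 + 2 = 3.

3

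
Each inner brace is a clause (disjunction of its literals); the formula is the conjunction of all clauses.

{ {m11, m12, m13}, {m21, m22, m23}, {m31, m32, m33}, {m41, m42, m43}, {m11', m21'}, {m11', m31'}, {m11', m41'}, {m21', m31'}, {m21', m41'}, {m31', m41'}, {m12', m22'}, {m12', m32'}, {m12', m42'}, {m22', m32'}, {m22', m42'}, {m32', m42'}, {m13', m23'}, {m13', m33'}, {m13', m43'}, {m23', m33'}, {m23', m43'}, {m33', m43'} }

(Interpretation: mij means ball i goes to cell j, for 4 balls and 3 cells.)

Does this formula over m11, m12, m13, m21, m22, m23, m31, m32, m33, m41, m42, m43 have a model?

Unsatisfiable

Case m11 = 0:
Case m12 = 1:
From the singleton clause (m22'), m22 = 0.
From the singleton clause (m32'), m32 = 0.
From the singleton clause (m42'), m42 = 0.
Case m21 = 1:
From the singleton clause (m31'), m31 = 0.
From the singleton clause (m33), m33 = 1.
From the singleton clause (m41'), m41 = 0.
From the singleton clause (m43), m43 = 1.
Now (m43') is unsatisfied and unit — conflict.
Backtrack on m21: now try m21 = 0.
From the singleton clause (m23), m23 = 1.
From the singleton clause (m13'), m13 = 0.
From the singleton clause (m33'), m33 = 0.
From the singleton clause (m31), m31 = 1.
From the singleton clause (m41'), m41 = 0.
From the singleton clause (m43), m43 = 1.
Now (m43') is unsatisfied and unit — conflict.
Both values of m21 lead to a conflict.
Backtrack on m12: now try m12 = 0.
From the singleton clause (m13), m13 = 1.
From the singleton clause (m23'), m23 = 0.
From the singleton clause (m33'), m33 = 0.
From the singleton clause (m43'), m43 = 0.
Case m21 = 1:
From the singleton clause (m31'), m31 = 0.
From the singleton clause (m32), m32 = 1.
From the singleton clause (m41'), m41 = 0.
From the singleton clause (m42), m42 = 1.
Now (m42') is unsatisfied and unit — conflict.
Backtrack on m21: now try m21 = 0.
From the singleton clause (m22), m22 = 1.
From the singleton clause (m32'), m32 = 0.
From the singleton clause (m31), m31 = 1.
From the singleton clause (m41'), m41 = 0.
From the singleton clause (m42), m42 = 1.
Now (m42') is unsatisfied and unit — conflict.
Both values of m21 lead to a conflict.
Both values of m12 lead to a conflict.
Backtrack on m11: now try m11 = 1.
From the singleton clause (m21'), m21 = 0.
From the singleton clause (m31'), m31 = 0.
From the singleton clause (m41'), m41 = 0.
Case m22 = 1:
From the singleton clause (m12'), m12 = 0.
From the singleton clause (m32'), m32 = 0.
From the singleton clause (m33), m33 = 1.
From the singleton clause (m42'), m42 = 0.
From the singleton clause (m43), m43 = 1.
Now (m43') is unsatisfied and unit — conflict.
Backtrack on m22: now try m22 = 0.
From the singleton clause (m23), m23 = 1.
From the singleton clause (m13'), m13 = 0.
From the singleton clause (m33'), m33 = 0.
From the singleton clause (m32), m32 = 1.
From the singleton clause (m12'), m12 = 0.
From the singleton clause (m42'), m42 = 0.
From the singleton clause (m43), m43 = 1.
Now (m43') is unsatisfied and unit — conflict.
Both values of m22 lead to a conflict.
Both values of m11 lead to a conflict.
No assignment satisfies every clause.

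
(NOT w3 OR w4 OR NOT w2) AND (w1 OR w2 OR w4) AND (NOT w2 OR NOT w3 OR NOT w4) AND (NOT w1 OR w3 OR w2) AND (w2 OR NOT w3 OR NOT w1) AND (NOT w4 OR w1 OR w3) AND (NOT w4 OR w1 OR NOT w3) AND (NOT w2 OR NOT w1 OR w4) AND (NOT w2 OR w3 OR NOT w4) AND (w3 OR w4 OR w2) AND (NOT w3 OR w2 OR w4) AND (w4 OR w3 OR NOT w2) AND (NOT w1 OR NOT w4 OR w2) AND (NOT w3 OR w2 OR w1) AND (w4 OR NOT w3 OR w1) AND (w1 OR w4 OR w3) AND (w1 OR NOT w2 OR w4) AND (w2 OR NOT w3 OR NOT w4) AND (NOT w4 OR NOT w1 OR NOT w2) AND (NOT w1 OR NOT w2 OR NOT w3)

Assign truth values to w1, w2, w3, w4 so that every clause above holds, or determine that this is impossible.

UNSATISFIABLE

Try w3 = false.
Try w1 = false.
(NOT w4) alone gives w4 = false.
Now (w4) is unsatisfied and unit — conflict.
Undo w1 and try w1 = true.
(w2) alone gives w2 = true.
(w4) alone gives w4 = true.
Now (NOT w4) is unsatisfied and unit — conflict.
Neither w1 = true nor w1 = false works.
Undo w3 and try w3 = true.
Try w4 = true.
(NOT w2) alone gives w2 = false.
Now (w2) is unsatisfied and unit — conflict.
Undo w4 and try w4 = false.
(NOT w2) alone gives w2 = false.
Now (w2) is unsatisfied and unit — conflict.
Neither w4 = true nor w4 = false works.
Neither w3 = true nor w3 = false works.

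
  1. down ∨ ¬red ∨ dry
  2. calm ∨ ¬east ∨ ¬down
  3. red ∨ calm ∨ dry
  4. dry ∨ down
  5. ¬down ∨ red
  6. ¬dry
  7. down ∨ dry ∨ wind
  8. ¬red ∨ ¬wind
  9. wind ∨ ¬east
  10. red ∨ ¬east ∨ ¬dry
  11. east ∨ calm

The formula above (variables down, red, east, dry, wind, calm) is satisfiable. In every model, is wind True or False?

False

Suppose wind = True.
The clause (¬dry) is unit, so dry = False.
The clause (down) is unit, so down = True.
The clause (red) is unit, so red = True.
But (¬red) is also a unit clause — contradiction.
So every satisfying assignment has wind = False.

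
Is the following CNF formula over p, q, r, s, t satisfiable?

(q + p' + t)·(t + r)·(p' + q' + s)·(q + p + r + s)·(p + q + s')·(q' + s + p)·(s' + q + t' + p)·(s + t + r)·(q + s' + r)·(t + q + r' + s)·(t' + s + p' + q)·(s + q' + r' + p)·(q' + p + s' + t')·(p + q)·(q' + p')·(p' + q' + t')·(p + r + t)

Try t = 0.
From the singleton clause (r), r = 1.
Try q = 1.
From the singleton clause (p'), p = 0.
From the singleton clause (s), s = 1.
This assignment satisfies each clause.
A satisfying assignment: p: 0, q: 1, r: 1, s: 1, t: 0.

Satisfiable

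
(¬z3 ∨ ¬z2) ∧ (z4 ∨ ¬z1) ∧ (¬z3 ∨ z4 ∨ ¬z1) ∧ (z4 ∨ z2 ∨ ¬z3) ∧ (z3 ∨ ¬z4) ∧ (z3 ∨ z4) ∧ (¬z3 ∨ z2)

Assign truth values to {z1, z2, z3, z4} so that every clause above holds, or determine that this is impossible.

Suppose z3 = False.
Unit clause (¬z4) forces z4 = False.
Now (z4) is unsatisfied and unit — conflict.
Backtrack on z3: now try z3 = True.
Unit clause (¬z2) forces z2 = False.
Now (z2) is unsatisfied and unit — conflict.
Both values of z3 lead to a conflict.

UNSATISFIABLE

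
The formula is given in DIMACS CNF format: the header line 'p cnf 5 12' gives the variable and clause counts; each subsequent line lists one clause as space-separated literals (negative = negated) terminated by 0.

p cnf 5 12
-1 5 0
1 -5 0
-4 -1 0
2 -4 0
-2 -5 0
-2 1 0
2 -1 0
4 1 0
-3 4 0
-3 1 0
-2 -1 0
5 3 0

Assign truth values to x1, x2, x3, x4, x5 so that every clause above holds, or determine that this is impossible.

UNSATISFIABLE

Branch on x1: set x1 = False.
The clause (¬x5) is unit, so x5 = False.
The clause (¬x2) is unit, so x2 = False.
The clause (¬x4) is unit, so x4 = False.
But (x4) is also a unit clause — contradiction.
So x1 must be the other value — set x1 = True.
The clause (x5) is unit, so x5 = True.
The clause (¬x4) is unit, so x4 = False.
The clause (¬x2) is unit, so x2 = False.
But (x2) is also a unit clause — contradiction.
Both values of x1 lead to a conflict.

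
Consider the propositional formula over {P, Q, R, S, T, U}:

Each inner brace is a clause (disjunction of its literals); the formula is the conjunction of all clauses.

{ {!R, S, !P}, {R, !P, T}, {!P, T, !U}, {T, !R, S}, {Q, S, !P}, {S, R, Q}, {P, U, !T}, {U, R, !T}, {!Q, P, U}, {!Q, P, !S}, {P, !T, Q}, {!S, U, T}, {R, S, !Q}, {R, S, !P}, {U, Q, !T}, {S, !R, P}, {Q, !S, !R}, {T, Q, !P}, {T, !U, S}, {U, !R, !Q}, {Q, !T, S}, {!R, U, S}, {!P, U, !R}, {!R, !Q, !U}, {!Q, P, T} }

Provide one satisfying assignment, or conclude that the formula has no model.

Try R = false.
Try P = true.
Unit clause (T) forces T = true.
Unit clause (U) forces U = true.
Unit clause (S) forces S = true.
No clause remains; Q is free.

P: true,  Q: true,  R: false,  S: true,  T: true,  U: true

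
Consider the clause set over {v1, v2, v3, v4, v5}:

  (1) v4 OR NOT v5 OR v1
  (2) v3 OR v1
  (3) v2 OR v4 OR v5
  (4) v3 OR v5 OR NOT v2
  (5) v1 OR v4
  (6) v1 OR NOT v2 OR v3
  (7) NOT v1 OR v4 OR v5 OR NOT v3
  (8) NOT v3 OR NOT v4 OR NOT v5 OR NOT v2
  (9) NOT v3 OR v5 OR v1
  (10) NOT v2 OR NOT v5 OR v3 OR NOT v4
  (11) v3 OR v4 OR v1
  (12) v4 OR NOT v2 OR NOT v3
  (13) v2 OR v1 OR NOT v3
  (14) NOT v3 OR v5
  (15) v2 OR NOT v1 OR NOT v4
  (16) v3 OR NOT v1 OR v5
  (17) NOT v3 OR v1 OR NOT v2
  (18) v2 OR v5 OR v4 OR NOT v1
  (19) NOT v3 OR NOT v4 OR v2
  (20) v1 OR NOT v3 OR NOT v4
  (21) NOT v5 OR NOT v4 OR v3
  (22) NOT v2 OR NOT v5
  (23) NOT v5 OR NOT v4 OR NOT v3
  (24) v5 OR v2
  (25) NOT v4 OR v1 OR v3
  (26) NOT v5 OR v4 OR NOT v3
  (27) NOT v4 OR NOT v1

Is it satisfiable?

Satisfiable

Suppose v3 = false.
Unit clause (v1) forces v1 = true.
Unit clause (v5) forces v5 = true.
Unit clause (NOT v4) forces v4 = false.
Unit clause (NOT v2) forces v2 = false.
Every clause now holds.
A satisfying assignment: v1=true,  v2=false,  v3=false,  v4=false,  v5=true.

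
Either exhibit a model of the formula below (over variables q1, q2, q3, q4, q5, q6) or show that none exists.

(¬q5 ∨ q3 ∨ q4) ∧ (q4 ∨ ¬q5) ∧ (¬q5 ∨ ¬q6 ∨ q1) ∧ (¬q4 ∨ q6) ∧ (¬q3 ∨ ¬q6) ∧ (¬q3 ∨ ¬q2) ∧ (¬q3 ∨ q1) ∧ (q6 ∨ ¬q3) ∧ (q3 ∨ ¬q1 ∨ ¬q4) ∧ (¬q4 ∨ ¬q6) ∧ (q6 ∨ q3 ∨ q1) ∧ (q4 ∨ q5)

UNSATISFIABLE

Suppose q4 = True.
From the singleton clause (q6), q6 = True.
But (¬q6) is also a unit clause — contradiction.
Undo q4 and try q4 = False.
From the singleton clause (¬q5), q5 = False.
But (q5) is also a unit clause — contradiction.
Both values of q4 lead to a conflict.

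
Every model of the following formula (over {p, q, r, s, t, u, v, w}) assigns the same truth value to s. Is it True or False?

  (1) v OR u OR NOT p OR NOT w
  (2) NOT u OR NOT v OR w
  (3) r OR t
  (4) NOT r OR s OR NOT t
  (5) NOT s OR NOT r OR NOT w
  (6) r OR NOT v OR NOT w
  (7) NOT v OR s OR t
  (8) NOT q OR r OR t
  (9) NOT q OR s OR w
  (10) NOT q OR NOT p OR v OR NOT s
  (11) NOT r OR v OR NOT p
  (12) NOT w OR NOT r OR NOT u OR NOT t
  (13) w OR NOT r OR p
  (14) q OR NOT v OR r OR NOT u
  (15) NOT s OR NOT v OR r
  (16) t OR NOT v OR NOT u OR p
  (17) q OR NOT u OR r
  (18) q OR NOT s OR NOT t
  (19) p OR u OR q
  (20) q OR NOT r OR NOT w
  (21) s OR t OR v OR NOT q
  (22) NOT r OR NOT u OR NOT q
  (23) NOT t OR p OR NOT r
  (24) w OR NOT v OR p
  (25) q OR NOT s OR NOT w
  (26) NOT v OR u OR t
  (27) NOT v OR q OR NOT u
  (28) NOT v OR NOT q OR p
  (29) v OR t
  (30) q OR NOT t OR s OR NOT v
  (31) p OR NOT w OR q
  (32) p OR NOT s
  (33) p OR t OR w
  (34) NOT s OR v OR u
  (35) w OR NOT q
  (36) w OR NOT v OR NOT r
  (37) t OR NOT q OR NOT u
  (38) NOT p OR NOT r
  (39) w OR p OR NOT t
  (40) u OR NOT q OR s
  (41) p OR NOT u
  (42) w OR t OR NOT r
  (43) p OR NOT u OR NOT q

Suppose s = true.
Unit clause (p) forces p = true.
Unit clause (NOT r) forces r = false.
Unit clause (t) forces t = true.
Unit clause (NOT v) forces v = false.
Unit clause (NOT q) forces q = false.
Now (q) is unsatisfied and unit — conflict.
So every satisfying assignment has s = False.

False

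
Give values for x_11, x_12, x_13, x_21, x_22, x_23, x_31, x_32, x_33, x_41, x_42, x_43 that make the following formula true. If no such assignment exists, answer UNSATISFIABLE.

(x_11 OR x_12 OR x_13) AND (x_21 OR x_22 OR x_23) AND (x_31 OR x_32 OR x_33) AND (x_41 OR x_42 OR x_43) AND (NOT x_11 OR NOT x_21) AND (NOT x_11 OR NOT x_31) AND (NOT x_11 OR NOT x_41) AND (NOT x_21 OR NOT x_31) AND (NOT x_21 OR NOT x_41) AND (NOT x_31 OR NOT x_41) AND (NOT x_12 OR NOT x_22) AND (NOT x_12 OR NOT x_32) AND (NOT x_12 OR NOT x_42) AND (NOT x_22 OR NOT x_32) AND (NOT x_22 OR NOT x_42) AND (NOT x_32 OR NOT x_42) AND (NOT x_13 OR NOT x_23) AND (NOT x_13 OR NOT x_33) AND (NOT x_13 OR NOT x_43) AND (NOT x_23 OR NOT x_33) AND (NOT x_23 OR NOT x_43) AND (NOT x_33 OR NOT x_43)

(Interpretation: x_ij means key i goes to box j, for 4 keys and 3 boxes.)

UNSATISFIABLE

Branch on x_11: set x_11 = false.
Branch on x_12: set x_12 = true.
Unit clause (NOT x_22) forces x_22 = false.
Unit clause (NOT x_32) forces x_32 = false.
Unit clause (NOT x_42) forces x_42 = false.
Branch on x_21: set x_21 = true.
Unit clause (NOT x_31) forces x_31 = false.
Unit clause (x_33) forces x_33 = true.
Unit clause (NOT x_41) forces x_41 = false.
Unit clause (x_43) forces x_43 = true.
That conflicts with the unit clause (NOT x_43).
So x_21 must be the other value — set x_21 = false.
Unit clause (x_23) forces x_23 = true.
Unit clause (NOT x_13) forces x_13 = false.
Unit clause (NOT x_33) forces x_33 = false.
Unit clause (x_31) forces x_31 = true.
Unit clause (NOT x_41) forces x_41 = false.
Unit clause (x_43) forces x_43 = true.
That conflicts with the unit clause (NOT x_43).
Neither x_21 = true nor x_21 = false works.
So x_12 must be the other value — set x_12 = false.
Unit clause (x_13) forces x_13 = true.
Unit clause (NOT x_23) forces x_23 = false.
Unit clause (NOT x_33) forces x_33 = false.
Unit clause (NOT x_43) forces x_43 = false.
Branch on x_21: set x_21 = true.
Unit clause (NOT x_31) forces x_31 = false.
Unit clause (x_32) forces x_32 = true.
Unit clause (NOT x_41) forces x_41 = false.
Unit clause (x_42) forces x_42 = true.
That conflicts with the unit clause (NOT x_42).
So x_21 must be the other value — set x_21 = false.
Unit clause (x_22) forces x_22 = true.
Unit clause (NOT x_32) forces x_32 = false.
Unit clause (x_31) forces x_31 = true.
Unit clause (NOT x_41) forces x_41 = false.
Unit clause (x_42) forces x_42 = true.
That conflicts with the unit clause (NOT x_42).
Neither x_21 = true nor x_21 = false works.
Neither x_12 = true nor x_12 = false works.
So x_11 must be the other value — set x_11 = true.
Unit clause (NOT x_21) forces x_21 = false.
Unit clause (NOT x_31) forces x_31 = false.
Unit clause (NOT x_41) forces x_41 = false.
Branch on x_22: set x_22 = true.
Unit clause (NOT x_12) forces x_12 = false.
Unit clause (NOT x_32) forces x_32 = false.
Unit clause (x_33) forces x_33 = true.
Unit clause (NOT x_42) forces x_42 = false.
Unit clause (x_43) forces x_43 = true.
That conflicts with the unit clause (NOT x_43).
So x_22 must be the other value — set x_22 = false.
Unit clause (x_23) forces x_23 = true.
Unit clause (NOT x_13) forces x_13 = false.
Unit clause (NOT x_33) forces x_33 = false.
Unit clause (x_32) forces x_32 = true.
Unit clause (NOT x_12) forces x_12 = false.
Unit clause (NOT x_42) forces x_42 = false.
Unit clause (x_43) forces x_43 = true.
That conflicts with the unit clause (NOT x_43).
Neither x_22 = true nor x_22 = false works.
Neither x_11 = true nor x_11 = false works.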